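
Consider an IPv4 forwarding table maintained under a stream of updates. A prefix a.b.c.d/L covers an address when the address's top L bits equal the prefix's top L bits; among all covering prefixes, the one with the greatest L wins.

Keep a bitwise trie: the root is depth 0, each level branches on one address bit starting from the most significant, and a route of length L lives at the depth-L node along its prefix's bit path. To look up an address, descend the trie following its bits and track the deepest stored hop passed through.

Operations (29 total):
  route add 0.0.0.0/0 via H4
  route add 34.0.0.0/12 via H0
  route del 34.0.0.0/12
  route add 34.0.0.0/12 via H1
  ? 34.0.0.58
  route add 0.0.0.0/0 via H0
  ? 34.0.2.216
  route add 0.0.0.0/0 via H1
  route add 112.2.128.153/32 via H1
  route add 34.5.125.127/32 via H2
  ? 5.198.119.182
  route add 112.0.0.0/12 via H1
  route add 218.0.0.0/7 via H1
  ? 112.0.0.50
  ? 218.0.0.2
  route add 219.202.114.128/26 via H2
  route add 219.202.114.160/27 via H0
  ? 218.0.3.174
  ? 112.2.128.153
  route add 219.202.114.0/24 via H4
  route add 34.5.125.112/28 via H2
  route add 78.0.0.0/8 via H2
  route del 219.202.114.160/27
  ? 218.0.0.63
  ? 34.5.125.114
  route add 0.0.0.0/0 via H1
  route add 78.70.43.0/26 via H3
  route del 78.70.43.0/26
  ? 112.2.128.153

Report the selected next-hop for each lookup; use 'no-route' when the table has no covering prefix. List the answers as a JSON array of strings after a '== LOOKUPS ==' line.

Process each operation:
  add 0.0.0.0/0 -> H4 at depth 0
  add 34.0.0.0/12 -> H0 at depth 12
  del 34.0.0.0/12 (clear depth 12)
  add 34.0.0.0/12 -> H1 at depth 12
  lookup 34.0.0.58: bits 001000100000 walk d0:H4→d1:-→d2:-→d3:-→d4:-→d5:-→d6:-→d7:-→d8:-→d9:-→d10:-→d11:-→d12:H1 -> H1
  add 0.0.0.0/0 -> H0 at depth 0
  lookup 34.0.2.216: bits 001000100000 walk d0:H0→d1:-→d2:-→d3:-→d4:-→d5:-→d6:-→d7:-→d8:-→d9:-→d10:-→d11:-→d12:H1 -> H1
  add 0.0.0.0/0 -> H1 at depth 0
  add 112.2.128.153/32 -> H1 at depth 32
  add 34.5.125.127/32 -> H2 at depth 32
  lookup 5.198.119.182: bits 00 walk d0:H1→d1:-→d2:- -> H1
  add 112.0.0.0/12 -> H1 at depth 12
  add 218.0.0.0/7 -> H1 at depth 7
  lookup 112.0.0.50: bits 01110000000000 walk d0:H1→d1:-→d2:-→d3:-→d4:-→d5:-→d6:-→d7:-→d8:-→d9:-→d10:-→d11:-→d12:H1→d13:-→d14:- -> H1
  lookup 218.0.0.2: bits 1101101 walk d0:H1→d1:-→d2:-→d3:-→d4:-→d5:-→d6:-→d7:H1 -> H1
  add 219.202.114.128/26 -> H2 at depth 26
  add 219.202.114.160/27 -> H0 at depth 27
  lookup 218.0.3.174: bits 1101101 walk d0:H1→d1:-→d2:-→d3:-→d4:-→d5:-→d6:-→d7:H1 -> H1
  lookup 112.2.128.153: bits 01110000000000101000000010011001 walk d0:H1→d1:-→d2:-→d3:-→d4:-→d5:-→d6:-→d7:-→d8:-→d9:-→d10:-→d11:-→d12:H1→d13:-→d14:-→d15:-→d16:-→d17:-→d18:-→d19:-→d20:-→d21:-→d22:-→d23:-→d24:-→d25:-→d26:-→d27:-→d28:-→d29:-→d30:-→d31:-→d32:H1 -> H1
  add 219.202.114.0/24 -> H4 at depth 24
  add 34.5.125.112/28 -> H2 at depth 28
  add 78.0.0.0/8 -> H2 at depth 8
  del 219.202.114.160/27 (clear depth 27)
  lookup 218.0.0.63: bits 1101101 walk d0:H1→d1:-→d2:-→d3:-→d4:-→d5:-→d6:-→d7:H1 -> H1
  lookup 34.5.125.114: bits 0010001000000101011111010111 walk d0:H1→d1:-→d2:-→d3:-→d4:-→d5:-→d6:-→d7:-→d8:-→d9:-→d10:-→d11:-→d12:H1→d13:-→d14:-→d15:-→d16:-→d17:-→d18:-→d19:-→d20:-→d21:-→d22:-→d23:-→d24:-→d25:-→d26:-→d27:-→d28:H2 -> H2
  add 0.0.0.0/0 -> H1 at depth 0
  add 78.70.43.0/26 -> H3 at depth 26
  del 78.70.43.0/26 (clear depth 26)
  lookup 112.2.128.153: bits 01110000000000101000000010011001 walk d0:H1→d1:-→d2:-→d3:-→d4:-→d5:-→d6:-→d7:-→d8:-→d9:-→d10:-→d11:-→d12:H1→d13:-→d14:-→d15:-→d16:-→d17:-→d18:-→d19:-→d20:-→d21:-→d22:-→d23:-→d24:-→d25:-→d26:-→d27:-→d28:-→d29:-→d30:-→d31:-→d32:H1 -> H1

== LOOKUPS ==
["H1","H1","H1","H1","H1","H1","H1","H1","H2","H1"]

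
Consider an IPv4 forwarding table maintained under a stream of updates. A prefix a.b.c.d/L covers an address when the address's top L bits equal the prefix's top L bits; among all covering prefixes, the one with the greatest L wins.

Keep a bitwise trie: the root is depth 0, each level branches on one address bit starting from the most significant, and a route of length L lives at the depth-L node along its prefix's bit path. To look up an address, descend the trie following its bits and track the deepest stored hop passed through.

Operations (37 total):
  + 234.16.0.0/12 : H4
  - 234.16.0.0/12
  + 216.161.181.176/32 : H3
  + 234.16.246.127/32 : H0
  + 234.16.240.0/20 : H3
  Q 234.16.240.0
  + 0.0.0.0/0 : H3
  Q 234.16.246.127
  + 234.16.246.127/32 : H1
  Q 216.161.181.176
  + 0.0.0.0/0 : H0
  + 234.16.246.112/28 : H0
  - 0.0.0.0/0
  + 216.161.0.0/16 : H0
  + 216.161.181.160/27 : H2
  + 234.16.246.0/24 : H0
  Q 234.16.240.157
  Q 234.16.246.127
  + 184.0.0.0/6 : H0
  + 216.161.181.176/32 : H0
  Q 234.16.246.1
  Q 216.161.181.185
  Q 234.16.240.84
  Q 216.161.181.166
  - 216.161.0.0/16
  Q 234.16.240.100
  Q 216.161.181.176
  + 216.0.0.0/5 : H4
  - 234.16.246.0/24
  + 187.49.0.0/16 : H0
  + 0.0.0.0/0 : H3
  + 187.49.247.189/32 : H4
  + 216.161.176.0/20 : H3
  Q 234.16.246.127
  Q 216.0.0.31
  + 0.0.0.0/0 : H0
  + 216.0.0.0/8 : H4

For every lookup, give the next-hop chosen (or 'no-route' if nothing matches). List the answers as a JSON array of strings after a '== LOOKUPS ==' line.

Trace:
  + 234.16.0.0/12 (H4) depth=12
  - 234.16.0.0/12 clear@12
  + 216.161.181.176/32 (H3) depth=32
  + 234.16.246.127/32 (H0) depth=32
  + 234.16.240.0/20 (H3) depth=20
  lookup 234.16.240.0: bits 111010100001000011110 walk d0:-→d1:-→d2:-→d3:-→d4:-→d5:-→d6:-→d7:-→d8:-→d9:-→d10:-→d11:-→d12:-→d13:-→d14:-→d15:-→d16:-→d17:-→d18:-→d19:-→d20:H3→d21:- -> H3
  + 0.0.0.0/0 (H3) depth=0
  lookup 234.16.246.127: bits 11101010000100001111011001111111 walk d0:H3→d1:-→d2:-→d3:-→d4:-→d5:-→d6:-→d7:-→d8:-→d9:-→d10:-→d11:-→d12:-→d13:-→d14:-→d15:-→d16:-→d17:-→d18:-→d19:-→d20:H3→d21:-→d22:-→d23:-→d24:-→d25:-→d26:-→d27:-→d28:-→d29:-→d30:-→d31:-→d32:H0 -> H0
  + 234.16.246.127/32 (H1) depth=32
  lookup 216.161.181.176: bits 11011000101000011011010110110000 walk d0:H3→d1:-→d2:-→d3:-→d4:-→d5:-→d6:-→d7:-→d8:-→d9:-→d10:-→d11:-→d12:-→d13:-→d14:-→d15:-→d16:-→d17:-→d18:-→d19:-→d20:-→d21:-→d22:-→d23:-→d24:-→d25:-→d26:-→d27:-→d28:-→d29:-→d30:-→d31:-→d32:H3 -> H3
  + 0.0.0.0/0 (H0) depth=0
  + 234.16.246.112/28 (H0) depth=28
  - 0.0.0.0/0 clear@0
  + 216.161.0.0/16 (H0) depth=16
  + 216.161.181.160/27 (H2) depth=27
  + 234.16.246.0/24 (H0) depth=24
  lookup 234.16.240.157: bits 111010100001000011110 walk d0:-→d1:-→d2:-→d3:-→d4:-→d5:-→d6:-→d7:-→d8:-→d9:-→d10:-→d11:-→d12:-→d13:-→d14:-→d15:-→d16:-→d17:-→d18:-→d19:-→d20:H3→d21:- -> H3
  lookup 234.16.246.127: bits 11101010000100001111011001111111 walk d0:-→d1:-→d2:-→d3:-→d4:-→d5:-→d6:-→d7:-→d8:-→d9:-→d10:-→d11:-→d12:-→d13:-→d14:-→d15:-→d16:-→d17:-→d18:-→d19:-→d20:H3→d21:-→d22:-→d23:-→d24:H0→d25:-→d26:-→d27:-→d28:H0→d29:-→d30:-→d31:-→d32:H1 -> H1
  + 184.0.0.0/6 (H0) depth=6
  + 216.161.181.176/32 (H0) depth=32
  lookup 234.16.246.1: bits 1110101000010000111101100 walk d0:-→d1:-→d2:-→d3:-→d4:-→d5:-→d6:-→d7:-→d8:-→d9:-→d10:-→d11:-→d12:-→d13:-→d14:-→d15:-→d16:-→d17:-→d18:-→d19:-→d20:H3→d21:-→d22:-→d23:-→d24:H0→d25:- -> H0
  lookup 216.161.181.185: bits 1101100010100001101101011011 walk d0:-→d1:-→d2:-→d3:-→d4:-→d5:-→d6:-→d7:-→d8:-→d9:-→d10:-→d11:-→d12:-→d13:-→d14:-→d15:-→d16:H0→d17:-→d18:-→d19:-→d20:-→d21:-→d22:-→d23:-→d24:-→d25:-→d26:-→d27:H2→d28:- -> H2
  lookup 234.16.240.84: bits 111010100001000011110 walk d0:-→d1:-→d2:-→d3:-→d4:-→d5:-→d6:-→d7:-→d8:-→d9:-→d10:-→d11:-→d12:-→d13:-→d14:-→d15:-→d16:-→d17:-→d18:-→d19:-→d20:H3→d21:- -> H3
  lookup 216.161.181.166: bits 110110001010000110110101101 walk d0:-→d1:-→d2:-→d3:-→d4:-→d5:-→d6:-→d7:-→d8:-→d9:-→d10:-→d11:-→d12:-→d13:-→d14:-→d15:-→d16:H0→d17:-→d18:-→d19:-→d20:-→d21:-→d22:-→d23:-→d24:-→d25:-→d26:-→d27:H2 -> H2
  - 216.161.0.0/16 clear@16
  lookup 234.16.240.100: bits 111010100001000011110 walk d0:-→d1:-→d2:-→d3:-→d4:-→d5:-→d6:-→d7:-→d8:-→d9:-→d10:-→d11:-→d12:-→d13:-→d14:-→d15:-→d16:-→d17:-→d18:-→d19:-→d20:H3→d21:- -> H3
  lookup 216.161.181.176: bits 11011000101000011011010110110000 walk d0:-→d1:-→d2:-→d3:-→d4:-→d5:-→d6:-→d7:-→d8:-→d9:-→d10:-→d11:-→d12:-→d13:-→d14:-→d15:-→d16:-→d17:-→d18:-→d19:-→d20:-→d21:-→d22:-→d23:-→d24:-→d25:-→d26:-→d27:H2→d28:-→d29:-→d30:-→d31:-→d32:H0 -> H0
  + 216.0.0.0/5 (H4) depth=5
  - 234.16.246.0/24 clear@24
  + 187.49.0.0/16 (H0) depth=16
  + 0.0.0.0/0 (H3) depth=0
  + 187.49.247.189/32 (H4) depth=32
  + 216.161.176.0/20 (H3) depth=20
  lookup 234.16.246.127: bits 11101010000100001111011001111111 walk d0:H3→d1:-→d2:-→d3:-→d4:-→d5:-→d6:-→d7:-→d8:-→d9:-→d10:-→d11:-→d12:-→d13:-→d14:-→d15:-→d16:-→d17:-→d18:-→d19:-→d20:H3→d21:-→d22:-→d23:-→d24:-→d25:-→d26:-→d27:-→d28:H0→d29:-→d30:-→d31:-→d32:H1 -> H1
  lookup 216.0.0.31: bits 11011000 walk d0:H3→d1:-→d2:-→d3:-→d4:-→d5:H4→d6:-→d7:-→d8:- -> H4
  + 0.0.0.0/0 (H0) depth=0
  + 216.0.0.0/8 (H4) depth=8

== LOOKUPS ==
["H3","H0","H3","H3","H1","H0","H2","H3","H2","H3","H0","H1","H4"]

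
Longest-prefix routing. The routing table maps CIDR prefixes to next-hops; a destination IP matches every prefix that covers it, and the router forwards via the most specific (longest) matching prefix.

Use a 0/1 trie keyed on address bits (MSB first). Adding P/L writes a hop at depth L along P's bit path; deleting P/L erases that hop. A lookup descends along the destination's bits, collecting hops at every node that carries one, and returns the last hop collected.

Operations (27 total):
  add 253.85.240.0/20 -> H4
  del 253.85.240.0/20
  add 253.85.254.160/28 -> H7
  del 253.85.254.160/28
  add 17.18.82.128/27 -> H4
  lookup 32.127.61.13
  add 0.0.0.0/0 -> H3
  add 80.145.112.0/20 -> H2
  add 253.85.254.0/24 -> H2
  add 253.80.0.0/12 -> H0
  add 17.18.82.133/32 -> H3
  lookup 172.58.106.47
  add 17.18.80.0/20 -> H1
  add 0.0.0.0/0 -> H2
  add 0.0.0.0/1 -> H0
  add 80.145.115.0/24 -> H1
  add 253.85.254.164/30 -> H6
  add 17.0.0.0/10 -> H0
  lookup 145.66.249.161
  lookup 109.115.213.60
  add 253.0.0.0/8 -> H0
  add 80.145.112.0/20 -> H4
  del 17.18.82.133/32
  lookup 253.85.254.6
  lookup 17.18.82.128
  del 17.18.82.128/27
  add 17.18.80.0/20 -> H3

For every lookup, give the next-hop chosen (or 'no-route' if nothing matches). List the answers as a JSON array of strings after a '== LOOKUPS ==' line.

Trace:
  add 253.85.240.0/20 -> H4 at depth 20
  - 253.85.240.0/20 clear@20
  add 253.85.254.160/28 -> H7 at depth 28
  - 253.85.254.160/28 clear@28
  add 17.18.82.128/27 -> H4 at depth 27
  lookup 32.127.61.13: bits 00 walk d0:-→d1:-→d2:- -> no-route
  add 0.0.0.0/0 -> H3 at depth 0
  add 80.145.112.0/20 -> H2 at depth 20
  add 253.85.254.0/24 -> H2 at depth 24
  add 253.80.0.0/12 -> H0 at depth 12
  add 17.18.82.133/32 -> H3 at depth 32
  lookup 172.58.106.47: bits 1 walk d0:H3→d1:- -> H3
  add 17.18.80.0/20 -> H1 at depth 20
  add 0.0.0.0/0 -> H2 at depth 0
  add 0.0.0.0/1 -> H0 at depth 1
  add 80.145.115.0/24 -> H1 at depth 24
  add 253.85.254.164/30 -> H6 at depth 30
  add 17.0.0.0/10 -> H0 at depth 10
  lookup 145.66.249.161: bits 1 walk d0:H2→d1:- -> H2
  lookup 109.115.213.60: bits 01 walk d0:H2→d1:H0→d2:- -> H0
  add 253.0.0.0/8 -> H0 at depth 8
  add 80.145.112.0/20 -> H4 at depth 20
  - 17.18.82.133/32 clear@32
  lookup 253.85.254.6: bits 111111010101010111111110 walk d0:H2→d1:-→d2:-→d3:-→d4:-→d5:-→d6:-→d7:-→d8:H0→d9:-→d10:-→d11:-→d12:H0→d13:-→d14:-→d15:-→d16:-→d17:-→d18:-→d19:-→d20:-→d21:-→d22:-→d23:-→d24:H2 -> H2
  lookup 17.18.82.128: bits 00010001000100100101001010000 walk d0:H2→d1:H0→d2:-→d3:-→d4:-→d5:-→d6:-→d7:-→d8:-→d9:-→d10:H0→d11:-→d12:-→d13:-→d14:-→d15:-→d16:-→d17:-→d18:-→d19:-→d20:H1→d21:-→d22:-→d23:-→d24:-→d25:-→d26:-→d27:H4→d28:-→d29:- -> H4
  - 17.18.82.128/27 clear@27
  add 17.18.80.0/20 -> H3 at depth 20

== LOOKUPS ==
["no-route","H3","H2","H0","H2","H4"]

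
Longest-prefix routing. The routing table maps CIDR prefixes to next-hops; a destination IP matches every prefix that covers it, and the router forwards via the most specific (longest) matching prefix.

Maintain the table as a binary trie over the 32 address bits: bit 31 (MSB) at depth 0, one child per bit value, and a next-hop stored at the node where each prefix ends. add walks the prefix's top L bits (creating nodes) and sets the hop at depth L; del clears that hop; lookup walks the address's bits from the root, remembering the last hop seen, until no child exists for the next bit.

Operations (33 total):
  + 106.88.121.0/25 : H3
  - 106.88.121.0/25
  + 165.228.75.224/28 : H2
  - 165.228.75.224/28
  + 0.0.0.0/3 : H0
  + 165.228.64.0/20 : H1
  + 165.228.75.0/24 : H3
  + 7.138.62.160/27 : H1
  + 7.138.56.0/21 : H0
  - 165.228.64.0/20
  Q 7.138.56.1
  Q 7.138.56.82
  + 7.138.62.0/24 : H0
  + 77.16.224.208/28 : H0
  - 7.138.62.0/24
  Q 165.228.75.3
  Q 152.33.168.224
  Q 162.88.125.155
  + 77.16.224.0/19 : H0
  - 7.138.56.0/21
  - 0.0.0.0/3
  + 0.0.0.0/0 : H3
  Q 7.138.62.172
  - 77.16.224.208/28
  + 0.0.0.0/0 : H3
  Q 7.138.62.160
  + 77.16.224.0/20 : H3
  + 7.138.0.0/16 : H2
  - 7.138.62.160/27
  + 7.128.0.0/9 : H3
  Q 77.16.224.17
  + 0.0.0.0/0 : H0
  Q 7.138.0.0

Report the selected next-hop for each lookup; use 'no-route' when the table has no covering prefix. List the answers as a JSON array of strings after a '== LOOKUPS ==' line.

Process each operation:
  add 106.88.121.0/25 -> H3 at depth 25
  - 106.88.121.0/25 clear@25
  add 165.228.75.224/28 -> H2 at depth 28
  - 165.228.75.224/28 clear@28
  add 0.0.0.0/3 -> H0 at depth 3
  add 165.228.64.0/20 -> H1 at depth 20
  add 165.228.75.0/24 -> H3 at depth 24
  add 7.138.62.160/27 -> H1 at depth 27
  add 7.138.56.0/21 -> H0 at depth 21
  - 165.228.64.0/20 clear@20
  ? 7.138.56.1  path d0:-→d1:-→d2:-→d3:H0→d4:-→d5:-→d6:-→d7:-→d8:-→d9:-→d10:-→d11:-→d12:-→d13:-→d14:-→d15:-→d16:-→d17:-→d18:-→d19:-→d20:-→d21:H0  best=H0
  ? 7.138.56.82  path d0:-→d1:-→d2:-→d3:H0→d4:-→d5:-→d6:-→d7:-→d8:-→d9:-→d10:-→d11:-→d12:-→d13:-→d14:-→d15:-→d16:-→d17:-→d18:-→d19:-→d20:-→d21:H0  best=H0
  add 7.138.62.0/24 -> H0 at depth 24
  add 77.16.224.208/28 -> H0 at depth 28
  - 7.138.62.0/24 clear@24
  ? 165.228.75.3  path d0:-→d1:-→d2:-→d3:-→d4:-→d5:-→d6:-→d7:-→d8:-→d9:-→d10:-→d11:-→d12:-→d13:-→d14:-→d15:-→d16:-→d17:-→d18:-→d19:-→d20:-→d21:-→d22:-→d23:-→d24:H3  best=H3
  ? 152.33.168.224  path d0:-→d1:-→d2:-  best=no-route
  ? 162.88.125.155  path d0:-→d1:-→d2:-→d3:-→d4:-→d5:-  best=no-route
  add 77.16.224.0/19 -> H0 at depth 19
  - 7.138.56.0/21 clear@21
  - 0.0.0.0/3 clear@3
  add 0.0.0.0/0 -> H3 at depth 0
  ? 7.138.62.172  path d0:H3→d1:-→d2:-→d3:-→d4:-→d5:-→d6:-→d7:-→d8:-→d9:-→d10:-→d11:-→d12:-→d13:-→d14:-→d15:-→d16:-→d17:-→d18:-→d19:-→d20:-→d21:-→d22:-→d23:-→d24:-→d25:-→d26:-→d27:H1  best=H1
  - 77.16.224.208/28 clear@28
  add 0.0.0.0/0 -> H3 at depth 0
  ? 7.138.62.160  path d0:H3→d1:-→d2:-→d3:-→d4:-→d5:-→d6:-→d7:-→d8:-→d9:-→d10:-→d11:-→d12:-→d13:-→d14:-→d15:-→d16:-→d17:-→d18:-→d19:-→d20:-→d21:-→d22:-→d23:-→d24:-→d25:-→d26:-→d27:H1  best=H1
  add 77.16.224.0/20 -> H3 at depth 20
  add 7.138.0.0/16 -> H2 at depth 16
  - 7.138.62.160/27 clear@27
  add 7.128.0.0/9 -> H3 at depth 9
  ? 77.16.224.17  path d0:H3→d1:-→d2:-→d3:-→d4:-→d5:-→d6:-→d7:-→d8:-→d9:-→d10:-→d11:-→d12:-→d13:-→d14:-→d15:-→d16:-→d17:-→d18:-→d19:H0→d20:H3→d21:-→d22:-→d23:-→d24:-  best=H3
  add 0.0.0.0/0 -> H0 at depth 0
  ? 7.138.0.0  path d0:H0→d1:-→d2:-→d3:-→d4:-→d5:-→d6:-→d7:-→d8:-→d9:H3→d10:-→d11:-→d12:-→d13:-→d14:-→d15:-→d16:H2→d17:-→d18:-  best=H2

== LOOKUPS ==
["H0","H0","H3","no-route","no-route","H1","H1","H3","H2"]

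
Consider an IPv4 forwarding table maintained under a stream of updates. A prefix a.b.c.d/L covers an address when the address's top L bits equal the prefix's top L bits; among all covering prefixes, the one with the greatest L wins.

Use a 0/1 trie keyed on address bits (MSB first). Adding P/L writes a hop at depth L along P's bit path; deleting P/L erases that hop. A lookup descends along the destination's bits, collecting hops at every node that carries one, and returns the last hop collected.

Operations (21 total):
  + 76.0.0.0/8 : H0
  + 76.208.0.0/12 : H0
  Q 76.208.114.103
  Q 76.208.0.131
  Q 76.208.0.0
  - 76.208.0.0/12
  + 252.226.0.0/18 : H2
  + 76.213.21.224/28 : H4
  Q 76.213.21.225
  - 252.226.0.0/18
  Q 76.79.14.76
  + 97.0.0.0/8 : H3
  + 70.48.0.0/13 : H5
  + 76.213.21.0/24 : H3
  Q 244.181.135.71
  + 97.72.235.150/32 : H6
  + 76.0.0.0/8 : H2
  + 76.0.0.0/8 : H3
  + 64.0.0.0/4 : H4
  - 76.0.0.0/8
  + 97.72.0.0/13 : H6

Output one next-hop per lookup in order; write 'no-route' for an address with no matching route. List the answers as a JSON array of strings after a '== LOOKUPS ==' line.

Apply in order:
  add 76.0.0.0/8 -> H0 at depth 8
  add 76.208.0.0/12 -> H0 at depth 12
  Q 76.208.114.103: descend 010011001101 ; hops seen [H0,H0] ; pick H0
  Q 76.208.0.131: descend 010011001101 ; hops seen [H0,H0] ; pick H0
  Q 76.208.0.0: descend 010011001101 ; hops seen [H0,H0] ; pick H0
  del 76.208.0.0/12 (clear depth 12)
  add 252.226.0.0/18 -> H2 at depth 18
  add 76.213.21.224/28 -> H4 at depth 28
  Q 76.213.21.225: descend 0100110011010101000101011110 ; hops seen [H0,H4] ; pick H4
  del 252.226.0.0/18 (clear depth 18)
  Q 76.79.14.76: descend 01001100 ; hops seen [H0] ; pick H0
  add 97.0.0.0/8 -> H3 at depth 8
  add 70.48.0.0/13 -> H5 at depth 13
  add 76.213.21.0/24 -> H3 at depth 24
  Q 244.181.135.71: descend 1111 ; hops seen [∅] ; pick no-route
  add 97.72.235.150/32 -> H6 at depth 32
  add 76.0.0.0/8 -> H2 at depth 8
  add 76.0.0.0/8 -> H3 at depth 8
  add 64.0.0.0/4 -> H4 at depth 4
  del 76.0.0.0/8 (clear depth 8)
  add 97.72.0.0/13 -> H6 at depth 13

== LOOKUPS ==
["H0","H0","H0","H4","H0","no-route"]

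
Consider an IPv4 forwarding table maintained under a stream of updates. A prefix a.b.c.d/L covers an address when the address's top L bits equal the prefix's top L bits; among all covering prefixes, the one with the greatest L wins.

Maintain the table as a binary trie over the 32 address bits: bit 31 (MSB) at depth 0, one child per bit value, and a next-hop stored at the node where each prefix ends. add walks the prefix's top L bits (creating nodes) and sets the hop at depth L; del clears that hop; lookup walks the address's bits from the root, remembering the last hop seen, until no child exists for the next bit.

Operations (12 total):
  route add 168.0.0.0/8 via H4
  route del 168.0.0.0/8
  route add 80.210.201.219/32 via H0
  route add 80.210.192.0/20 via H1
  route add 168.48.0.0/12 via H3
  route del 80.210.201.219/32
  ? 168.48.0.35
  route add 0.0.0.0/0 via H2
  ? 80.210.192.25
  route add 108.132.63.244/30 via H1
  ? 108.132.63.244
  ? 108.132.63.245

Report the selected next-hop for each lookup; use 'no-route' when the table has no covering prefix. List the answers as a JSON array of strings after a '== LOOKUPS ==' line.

Trace:
  add 168.0.0.0/8 -> H4 at depth 8
  del 168.0.0.0/8 (clear depth 8)
  add 80.210.201.219/32 -> H0 at depth 32
  add 80.210.192.0/20 -> H1 at depth 20
  add 168.48.0.0/12 -> H3 at depth 12
  del 80.210.201.219/32 (clear depth 32)
  ? 168.48.0.35  path d0:-→d1:-→d2:-→d3:-→d4:-→d5:-→d6:-→d7:-→d8:-→d9:-→d10:-→d11:-→d12:H3  best=H3
  add 0.0.0.0/0 -> H2 at depth 0
  ? 80.210.192.25  path d0:H2→d1:-→d2:-→d3:-→d4:-→d5:-→d6:-→d7:-→d8:-→d9:-→d10:-→d11:-→d12:-→d13:-→d14:-→d15:-→d16:-→d17:-→d18:-→d19:-→d20:H1  best=H1
  add 108.132.63.244/30 -> H1 at depth 30
  ? 108.132.63.244  path d0:H2→d1:-→d2:-→d3:-→d4:-→d5:-→d6:-→d7:-→d8:-→d9:-→d10:-→d11:-→d12:-→d13:-→d14:-→d15:-→d16:-→d17:-→d18:-→d19:-→d20:-→d21:-→d22:-→d23:-→d24:-→d25:-→d26:-→d27:-→d28:-→d29:-→d30:H1  best=H1
  ? 108.132.63.245  path d0:H2→d1:-→d2:-→d3:-→d4:-→d5:-→d6:-→d7:-→d8:-→d9:-→d10:-→d11:-→d12:-→d13:-→d14:-→d15:-→d16:-→d17:-→d18:-→d19:-→d20:-→d21:-→d22:-→d23:-→d24:-→d25:-→d26:-→d27:-→d28:-→d29:-→d30:H1  best=H1

== LOOKUPS ==
["H3","H1","H1","H1"]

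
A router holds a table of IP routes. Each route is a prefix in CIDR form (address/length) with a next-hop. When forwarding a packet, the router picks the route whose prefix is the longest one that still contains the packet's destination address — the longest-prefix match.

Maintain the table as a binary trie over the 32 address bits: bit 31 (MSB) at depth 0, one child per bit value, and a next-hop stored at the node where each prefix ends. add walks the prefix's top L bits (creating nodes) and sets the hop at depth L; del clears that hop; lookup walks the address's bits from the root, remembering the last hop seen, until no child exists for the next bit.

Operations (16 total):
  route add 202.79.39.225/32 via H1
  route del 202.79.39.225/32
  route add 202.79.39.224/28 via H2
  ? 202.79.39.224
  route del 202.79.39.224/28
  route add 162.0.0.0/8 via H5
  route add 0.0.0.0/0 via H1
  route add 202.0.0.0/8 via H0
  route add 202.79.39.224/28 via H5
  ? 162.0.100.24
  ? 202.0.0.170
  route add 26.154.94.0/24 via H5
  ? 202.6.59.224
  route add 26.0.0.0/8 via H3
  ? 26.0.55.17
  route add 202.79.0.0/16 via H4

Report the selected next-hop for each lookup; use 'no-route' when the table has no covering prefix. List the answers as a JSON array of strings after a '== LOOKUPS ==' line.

Process each operation:
  + 202.79.39.225/32 (H1) depth=32
  del 202.79.39.225/32 (clear depth 32)
  + 202.79.39.224/28 (H2) depth=28
  ? 202.79.39.224  path d0:-→d1:-→d2:-→d3:-→d4:-→d5:-→d6:-→d7:-→d8:-→d9:-→d10:-→d11:-→d12:-→d13:-→d14:-→d15:-→d16:-→d17:-→d18:-→d19:-→d20:-→d21:-→d22:-→d23:-→d24:-→d25:-→d26:-→d27:-→d28:H2→d29:-→d30:-→d31:-  best=H2
  del 202.79.39.224/28 (clear depth 28)
  + 162.0.0.0/8 (H5) depth=8
  + 0.0.0.0/0 (H1) depth=0
  + 202.0.0.0/8 (H0) depth=8
  + 202.79.39.224/28 (H5) depth=28
  ? 162.0.100.24  path d0:H1→d1:-→d2:-→d3:-→d4:-→d5:-→d6:-→d7:-→d8:H5  best=H5
  ? 202.0.0.170  path d0:H1→d1:-→d2:-→d3:-→d4:-→d5:-→d6:-→d7:-→d8:H0→d9:-  best=H0
  + 26.154.94.0/24 (H5) depth=24
  ? 202.6.59.224  path d0:H1→d1:-→d2:-→d3:-→d4:-→d5:-→d6:-→d7:-→d8:H0→d9:-  best=H0
  + 26.0.0.0/8 (H3) depth=8
  ? 26.0.55.17  path d0:H1→d1:-→d2:-→d3:-→d4:-→d5:-→d6:-→d7:-→d8:H3  best=H3
  + 202.79.0.0/16 (H4) depth=16

== LOOKUPS ==
["H2","H5","H0","H0","H3"]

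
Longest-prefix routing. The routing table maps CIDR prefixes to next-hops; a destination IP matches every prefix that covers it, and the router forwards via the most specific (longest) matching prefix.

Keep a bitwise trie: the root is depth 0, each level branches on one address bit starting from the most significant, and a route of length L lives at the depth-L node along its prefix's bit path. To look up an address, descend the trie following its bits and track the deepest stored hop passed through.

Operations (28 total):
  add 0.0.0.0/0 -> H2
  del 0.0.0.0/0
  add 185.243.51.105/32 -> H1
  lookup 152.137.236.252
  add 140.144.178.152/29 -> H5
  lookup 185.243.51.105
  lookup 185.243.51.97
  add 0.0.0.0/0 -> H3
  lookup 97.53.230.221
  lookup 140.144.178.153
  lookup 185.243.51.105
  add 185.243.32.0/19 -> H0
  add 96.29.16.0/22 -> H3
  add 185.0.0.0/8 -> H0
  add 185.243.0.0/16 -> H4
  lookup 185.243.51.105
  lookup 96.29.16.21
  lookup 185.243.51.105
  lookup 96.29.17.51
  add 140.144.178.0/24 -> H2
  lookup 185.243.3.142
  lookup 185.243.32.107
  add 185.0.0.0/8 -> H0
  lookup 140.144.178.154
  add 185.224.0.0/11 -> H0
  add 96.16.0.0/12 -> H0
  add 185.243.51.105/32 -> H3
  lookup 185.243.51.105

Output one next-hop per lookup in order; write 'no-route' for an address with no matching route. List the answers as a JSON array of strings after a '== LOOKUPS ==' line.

Apply in order:
  add 0.0.0.0/0 -> H2 at depth 0
  - 0.0.0.0/0 clear@0
  add 185.243.51.105/32 -> H1 at depth 32
  ? 152.137.236.252  path d0:-→d1:-→d2:-  best=no-route
  add 140.144.178.152/29 -> H5 at depth 29
  ? 185.243.51.105  path d0:-→d1:-→d2:-→d3:-→d4:-→d5:-→d6:-→d7:-→d8:-→d9:-→d10:-→d11:-→d12:-→d13:-→d14:-→d15:-→d16:-→d17:-→d18:-→d19:-→d20:-→d21:-→d22:-→d23:-→d24:-→d25:-→d26:-→d27:-→d28:-→d29:-→d30:-→d31:-→d32:H1  best=H1
  ? 185.243.51.97  path d0:-→d1:-→d2:-→d3:-→d4:-→d5:-→d6:-→d7:-→d8:-→d9:-→d10:-→d11:-→d12:-→d13:-→d14:-→d15:-→d16:-→d17:-→d18:-→d19:-→d20:-→d21:-→d22:-→d23:-→d24:-→d25:-→d26:-→d27:-→d28:-  best=no-route
  add 0.0.0.0/0 -> H3 at depth 0
  ? 97.53.230.221  path d0:H3  best=H3
  ? 140.144.178.153  path d0:H3→d1:-→d2:-→d3:-→d4:-→d5:-→d6:-→d7:-→d8:-→d9:-→d10:-→d11:-→d12:-→d13:-→d14:-→d15:-→d16:-→d17:-→d18:-→d19:-→d20:-→d21:-→d22:-→d23:-→d24:-→d25:-→d26:-→d27:-→d28:-→d29:H5  best=H5
  ? 185.243.51.105  path d0:H3→d1:-→d2:-→d3:-→d4:-→d5:-→d6:-→d7:-→d8:-→d9:-→d10:-→d11:-→d12:-→d13:-→d14:-→d15:-→d16:-→d17:-→d18:-→d19:-→d20:-→d21:-→d22:-→d23:-→d24:-→d25:-→d26:-→d27:-→d28:-→d29:-→d30:-→d31:-→d32:H1  best=H1
  add 185.243.32.0/19 -> H0 at depth 19
  add 96.29.16.0/22 -> H3 at depth 22
  add 185.0.0.0/8 -> H0 at depth 8
  add 185.243.0.0/16 -> H4 at depth 16
  ? 185.243.51.105  path d0:H3→d1:-→d2:-→d3:-→d4:-→d5:-→d6:-→d7:-→d8:H0→d9:-→d10:-→d11:-→d12:-→d13:-→d14:-→d15:-→d16:H4→d17:-→d18:-→d19:H0→d20:-→d21:-→d22:-→d23:-→d24:-→d25:-→d26:-→d27:-→d28:-→d29:-→d30:-→d31:-→d32:H1  best=H1
  ? 96.29.16.21  path d0:H3→d1:-→d2:-→d3:-→d4:-→d5:-→d6:-→d7:-→d8:-→d9:-→d10:-→d11:-→d12:-→d13:-→d14:-→d15:-→d16:-→d17:-→d18:-→d19:-→d20:-→d21:-→d22:H3  best=H3
  ? 185.243.51.105  path d0:H3→d1:-→d2:-→d3:-→d4:-→d5:-→d6:-→d7:-→d8:H0→d9:-→d10:-→d11:-→d12:-→d13:-→d14:-→d15:-→d16:H4→d17:-→d18:-→d19:H0→d20:-→d21:-→d22:-→d23:-→d24:-→d25:-→d26:-→d27:-→d28:-→d29:-→d30:-→d31:-→d32:H1  best=H1
  ? 96.29.17.51  path d0:H3→d1:-→d2:-→d3:-→d4:-→d5:-→d6:-→d7:-→d8:-→d9:-→d10:-→d11:-→d12:-→d13:-→d14:-→d15:-→d16:-→d17:-→d18:-→d19:-→d20:-→d21:-→d22:H3  best=H3
  add 140.144.178.0/24 -> H2 at depth 24
  ? 185.243.3.142  path d0:H3→d1:-→d2:-→d3:-→d4:-→d5:-→d6:-→d7:-→d8:H0→d9:-→d10:-→d11:-→d12:-→d13:-→d14:-→d15:-→d16:H4→d17:-→d18:-  best=H4
  ? 185.243.32.107  path d0:H3→d1:-→d2:-→d3:-→d4:-→d5:-→d6:-→d7:-→d8:H0→d9:-→d10:-→d11:-→d12:-→d13:-→d14:-→d15:-→d16:H4→d17:-→d18:-→d19:H0  best=H0
  add 185.0.0.0/8 -> H0 at depth 8
  ? 140.144.178.154  path d0:H3→d1:-→d2:-→d3:-→d4:-→d5:-→d6:-→d7:-→d8:-→d9:-→d10:-→d11:-→d12:-→d13:-→d14:-→d15:-→d16:-→d17:-→d18:-→d19:-→d20:-→d21:-→d22:-→d23:-→d24:H2→d25:-→d26:-→d27:-→d28:-→d29:H5  best=H5
  add 185.224.0.0/11 -> H0 at depth 11
  add 96.16.0.0/12 -> H0 at depth 12
  add 185.243.51.105/32 -> H3 at depth 32
  ? 185.243.51.105  path d0:H3→d1:-→d2:-→d3:-→d4:-→d5:-→d6:-→d7:-→d8:H0→d9:-→d10:-→d11:H0→d12:-→d13:-→d14:-→d15:-→d16:H4→d17:-→d18:-→d19:H0→d20:-→d21:-→d22:-→d23:-→d24:-→d25:-→d26:-→d27:-→d28:-→d29:-→d30:-→d31:-→d32:H3  best=H3

== LOOKUPS ==
["no-route","H1","no-route","H3","H5","H1","H1","H3","H1","H3","H4","H0","H5","H3"]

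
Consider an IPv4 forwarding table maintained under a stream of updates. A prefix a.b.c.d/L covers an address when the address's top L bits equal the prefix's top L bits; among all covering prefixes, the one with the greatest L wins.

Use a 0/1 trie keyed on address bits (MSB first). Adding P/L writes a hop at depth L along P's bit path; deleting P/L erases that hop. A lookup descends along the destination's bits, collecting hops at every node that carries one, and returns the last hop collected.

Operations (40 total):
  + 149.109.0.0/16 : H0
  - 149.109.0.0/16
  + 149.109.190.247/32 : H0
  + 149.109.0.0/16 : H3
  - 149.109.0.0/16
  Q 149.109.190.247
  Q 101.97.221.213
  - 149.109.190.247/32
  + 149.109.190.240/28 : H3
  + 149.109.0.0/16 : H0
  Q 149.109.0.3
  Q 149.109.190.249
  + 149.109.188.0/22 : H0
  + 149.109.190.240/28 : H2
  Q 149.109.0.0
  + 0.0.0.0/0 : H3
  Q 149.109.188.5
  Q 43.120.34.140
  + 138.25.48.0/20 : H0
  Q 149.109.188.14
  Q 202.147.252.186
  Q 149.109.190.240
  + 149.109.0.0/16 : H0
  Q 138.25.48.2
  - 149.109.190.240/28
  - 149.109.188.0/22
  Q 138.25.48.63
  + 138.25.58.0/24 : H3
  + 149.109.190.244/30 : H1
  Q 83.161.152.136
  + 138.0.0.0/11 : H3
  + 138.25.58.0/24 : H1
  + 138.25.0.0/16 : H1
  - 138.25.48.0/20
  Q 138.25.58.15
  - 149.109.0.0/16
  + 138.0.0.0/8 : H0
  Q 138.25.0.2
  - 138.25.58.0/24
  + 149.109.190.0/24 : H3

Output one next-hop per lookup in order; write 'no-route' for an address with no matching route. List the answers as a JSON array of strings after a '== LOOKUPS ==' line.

Apply in order:
  + 149.109.0.0/16 (H0) depth=16
  del 149.109.0.0/16 (clear depth 16)
  + 149.109.190.247/32 (H0) depth=32
  + 149.109.0.0/16 (H3) depth=16
  del 149.109.0.0/16 (clear depth 16)
  lookup 149.109.190.247: bits 10010101011011011011111011110111 walk d0:-→d1:-→d2:-→d3:-→d4:-→d5:-→d6:-→d7:-→d8:-→d9:-→d10:-→d11:-→d12:-→d13:-→d14:-→d15:-→d16:-→d17:-→d18:-→d19:-→d20:-→d21:-→d22:-→d23:-→d24:-→d25:-→d26:-→d27:-→d28:-→d29:-→d30:-→d31:-→d32:H0 -> H0
  lookup 101.97.221.213: bits ε walk d0:- -> no-route
  del 149.109.190.247/32 (clear depth 32)
  + 149.109.190.240/28 (H3) depth=28
  + 149.109.0.0/16 (H0) depth=16
  lookup 149.109.0.3: bits 1001010101101101 walk d0:-→d1:-→d2:-→d3:-→d4:-→d5:-→d6:-→d7:-→d8:-→d9:-→d10:-→d11:-→d12:-→d13:-→d14:-→d15:-→d16:H0 -> H0
  lookup 149.109.190.249: bits 1001010101101101101111101111 walk d0:-→d1:-→d2:-→d3:-→d4:-→d5:-→d6:-→d7:-→d8:-→d9:-→d10:-→d11:-→d12:-→d13:-→d14:-→d15:-→d16:H0→d17:-→d18:-→d19:-→d20:-→d21:-→d22:-→d23:-→d24:-→d25:-→d26:-→d27:-→d28:H3 -> H3
  + 149.109.188.0/22 (H0) depth=22
  + 149.109.190.240/28 (H2) depth=28
  lookup 149.109.0.0: bits 1001010101101101 walk d0:-→d1:-→d2:-→d3:-→d4:-→d5:-→d6:-→d7:-→d8:-→d9:-→d10:-→d11:-→d12:-→d13:-→d14:-→d15:-→d16:H0 -> H0
  + 0.0.0.0/0 (H3) depth=0
  lookup 149.109.188.5: bits 1001010101101101101111 walk d0:H3→d1:-→d2:-→d3:-→d4:-→d5:-→d6:-→d7:-→d8:-→d9:-→d10:-→d11:-→d12:-→d13:-→d14:-→d15:-→d16:H0→d17:-→d18:-→d19:-→d20:-→d21:-→d22:H0 -> H0
  lookup 43.120.34.140: bits ε walk d0:H3 -> H3
  + 138.25.48.0/20 (H0) depth=20
  lookup 149.109.188.14: bits 1001010101101101101111 walk d0:H3→d1:-→d2:-→d3:-→d4:-→d5:-→d6:-→d7:-→d8:-→d9:-→d10:-→d11:-→d12:-→d13:-→d14:-→d15:-→d16:H0→d17:-→d18:-→d19:-→d20:-→d21:-→d22:H0 -> H0
  lookup 202.147.252.186: bits 1 walk d0:H3→d1:- -> H3
  lookup 149.109.190.240: bits 10010101011011011011111011110 walk d0:H3→d1:-→d2:-→d3:-→d4:-→d5:-→d6:-→d7:-→d8:-→d9:-→d10:-→d11:-→d12:-→d13:-→d14:-→d15:-→d16:H0→d17:-→d18:-→d19:-→d20:-→d21:-→d22:H0→d23:-→d24:-→d25:-→d26:-→d27:-→d28:H2→d29:- -> H2
  + 149.109.0.0/16 (H0) depth=16
  lookup 138.25.48.2: bits 10001010000110010011 walk d0:H3→d1:-→d2:-→d3:-→d4:-→d5:-→d6:-→d7:-→d8:-→d9:-→d10:-→d11:-→d12:-→d13:-→d14:-→d15:-→d16:-→d17:-→d18:-→d19:-→d20:H0 -> H0
  del 149.109.190.240/28 (clear depth 28)
  del 149.109.188.0/22 (clear depth 22)
  lookup 138.25.48.63: bits 10001010000110010011 walk d0:H3→d1:-→d2:-→d3:-→d4:-→d5:-→d6:-→d7:-→d8:-→d9:-→d10:-→d11:-→d12:-→d13:-→d14:-→d15:-→d16:-→d17:-→d18:-→d19:-→d20:H0 -> H0
  + 138.25.58.0/24 (H3) depth=24
  + 149.109.190.244/30 (H1) depth=30
  lookup 83.161.152.136: bits ε walk d0:H3 -> H3
  + 138.0.0.0/11 (H3) depth=11
  + 138.25.58.0/24 (H1) depth=24
  + 138.25.0.0/16 (H1) depth=16
  del 138.25.48.0/20 (clear depth 20)
  lookup 138.25.58.15: bits 100010100001100100111010 walk d0:H3→d1:-→d2:-→d3:-→d4:-→d5:-→d6:-→d7:-→d8:-→d9:-→d10:-→d11:H3→d12:-→d13:-→d14:-→d15:-→d16:H1→d17:-→d18:-→d19:-→d20:-→d21:-→d22:-→d23:-→d24:H1 -> H1
  del 149.109.0.0/16 (clear depth 16)
  + 138.0.0.0/8 (H0) depth=8
  lookup 138.25.0.2: bits 100010100001100100 walk d0:H3→d1:-→d2:-→d3:-→d4:-→d5:-→d6:-→d7:-→d8:H0→d9:-→d10:-→d11:H3→d12:-→d13:-→d14:-→d15:-→d16:H1→d17:-→d18:- -> H1
  del 138.25.58.0/24 (clear depth 24)
  + 149.109.190.0/24 (H3) depth=24

== LOOKUPS ==
["H0","no-route","H0","H3","H0","H0","H3","H0","H3","H2","H0","H0","H3","H1","H1"]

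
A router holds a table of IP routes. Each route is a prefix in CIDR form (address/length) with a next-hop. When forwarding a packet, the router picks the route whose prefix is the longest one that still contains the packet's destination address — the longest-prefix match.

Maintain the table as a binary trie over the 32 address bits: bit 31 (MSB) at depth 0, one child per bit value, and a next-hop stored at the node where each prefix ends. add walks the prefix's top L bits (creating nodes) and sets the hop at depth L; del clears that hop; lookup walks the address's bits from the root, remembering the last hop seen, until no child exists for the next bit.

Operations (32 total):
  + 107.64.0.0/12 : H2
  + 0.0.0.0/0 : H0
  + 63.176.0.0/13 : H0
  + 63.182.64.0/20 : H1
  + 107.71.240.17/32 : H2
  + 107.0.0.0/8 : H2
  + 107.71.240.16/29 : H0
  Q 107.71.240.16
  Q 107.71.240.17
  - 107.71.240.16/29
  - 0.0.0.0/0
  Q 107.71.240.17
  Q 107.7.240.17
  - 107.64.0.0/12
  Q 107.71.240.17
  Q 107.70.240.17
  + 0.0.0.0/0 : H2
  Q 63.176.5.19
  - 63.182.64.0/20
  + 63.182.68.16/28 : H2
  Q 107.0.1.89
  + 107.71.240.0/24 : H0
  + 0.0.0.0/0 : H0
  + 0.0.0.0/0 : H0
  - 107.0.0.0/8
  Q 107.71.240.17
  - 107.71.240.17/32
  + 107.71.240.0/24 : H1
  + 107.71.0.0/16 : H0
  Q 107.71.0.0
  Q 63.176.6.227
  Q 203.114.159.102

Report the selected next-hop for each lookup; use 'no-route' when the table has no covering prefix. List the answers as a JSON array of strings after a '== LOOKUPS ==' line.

Process each operation:
  + 107.64.0.0/12 (H2) depth=12
  + 0.0.0.0/0 (H0) depth=0
  + 63.176.0.0/13 (H0) depth=13
  + 63.182.64.0/20 (H1) depth=20
  + 107.71.240.17/32 (H2) depth=32
  + 107.0.0.0/8 (H2) depth=8
  + 107.71.240.16/29 (H0) depth=29
  lookup 107.71.240.16: bits 0110101101000111111100000001000 walk d0:H0→d1:-→d2:-→d3:-→d4:-→d5:-→d6:-→d7:-→d8:H2→d9:-→d10:-→d11:-→d12:H2→d13:-→d14:-→d15:-→d16:-→d17:-→d18:-→d19:-→d20:-→d21:-→d22:-→d23:-→d24:-→d25:-→d26:-→d27:-→d28:-→d29:H0→d30:-→d31:- -> H0
  lookup 107.71.240.17: bits 01101011010001111111000000010001 walk d0:H0→d1:-→d2:-→d3:-→d4:-→d5:-→d6:-→d7:-→d8:H2→d9:-→d10:-→d11:-→d12:H2→d13:-→d14:-→d15:-→d16:-→d17:-→d18:-→d19:-→d20:-→d21:-→d22:-→d23:-→d24:-→d25:-→d26:-→d27:-→d28:-→d29:H0→d30:-→d31:-→d32:H2 -> H2
  del 107.71.240.16/29 (clear depth 29)
  del 0.0.0.0/0 (clear depth 0)
  lookup 107.71.240.17: bits 01101011010001111111000000010001 walk d0:-→d1:-→d2:-→d3:-→d4:-→d5:-→d6:-→d7:-→d8:H2→d9:-→d10:-→d11:-→d12:H2→d13:-→d14:-→d15:-→d16:-→d17:-→d18:-→d19:-→d20:-→d21:-→d22:-→d23:-→d24:-→d25:-→d26:-→d27:-→d28:-→d29:-→d30:-→d31:-→d32:H2 -> H2
  lookup 107.7.240.17: bits 011010110 walk d0:-→d1:-→d2:-→d3:-→d4:-→d5:-→d6:-→d7:-→d8:H2→d9:- -> H2
  del 107.64.0.0/12 (clear depth 12)
  lookup 107.71.240.17: bits 01101011010001111111000000010001 walk d0:-→d1:-→d2:-→d3:-→d4:-→d5:-→d6:-→d7:-→d8:H2→d9:-→d10:-→d11:-→d12:-→d13:-→d14:-→d15:-→d16:-→d17:-→d18:-→d19:-→d20:-→d21:-→d22:-→d23:-→d24:-→d25:-→d26:-→d27:-→d28:-→d29:-→d30:-→d31:-→d32:H2 -> H2
  lookup 107.70.240.17: bits 011010110100011 walk d0:-→d1:-→d2:-→d3:-→d4:-→d5:-→d6:-→d7:-→d8:H2→d9:-→d10:-→d11:-→d12:-→d13:-→d14:-→d15:- -> H2
  + 0.0.0.0/0 (H2) depth=0
  lookup 63.176.5.19: bits 0011111110110 walk d0:H2→d1:-→d2:-→d3:-→d4:-→d5:-→d6:-→d7:-→d8:-→d9:-→d10:-→d11:-→d12:-→d13:H0 -> H0
  del 63.182.64.0/20 (clear depth 20)
  + 63.182.68.16/28 (H2) depth=28
  lookup 107.0.1.89: bits 011010110 walk d0:H2→d1:-→d2:-→d3:-→d4:-→d5:-→d6:-→d7:-→d8:H2→d9:- -> H2
  + 107.71.240.0/24 (H0) depth=24
  + 0.0.0.0/0 (H0) depth=0
  + 0.0.0.0/0 (H0) depth=0
  del 107.0.0.0/8 (clear depth 8)
  lookup 107.71.240.17: bits 01101011010001111111000000010001 walk d0:H0→d1:-→d2:-→d3:-→d4:-→d5:-→d6:-→d7:-→d8:-→d9:-→d10:-→d11:-→d12:-→d13:-→d14:-→d15:-→d16:-→d17:-→d18:-→d19:-→d20:-→d21:-→d22:-→d23:-→d24:H0→d25:-→d26:-→d27:-→d28:-→d29:-→d30:-→d31:-→d32:H2 -> H2
  del 107.71.240.17/32 (clear depth 32)
  + 107.71.240.0/24 (H1) depth=24
  + 107.71.0.0/16 (H0) depth=16
  lookup 107.71.0.0: bits 0110101101000111 walk d0:H0→d1:-→d2:-→d3:-→d4:-→d5:-→d6:-→d7:-→d8:-→d9:-→d10:-→d11:-→d12:-→d13:-→d14:-→d15:-→d16:H0 -> H0
  lookup 63.176.6.227: bits 0011111110110 walk d0:H0→d1:-→d2:-→d3:-→d4:-→d5:-→d6:-→d7:-→d8:-→d9:-→d10:-→d11:-→d12:-→d13:H0 -> H0
  lookup 203.114.159.102: bits ε walk d0:H0 -> H0

== LOOKUPS ==
["H0","H2","H2","H2","H2","H2","H0","H2","H2","H0","H0","H0"]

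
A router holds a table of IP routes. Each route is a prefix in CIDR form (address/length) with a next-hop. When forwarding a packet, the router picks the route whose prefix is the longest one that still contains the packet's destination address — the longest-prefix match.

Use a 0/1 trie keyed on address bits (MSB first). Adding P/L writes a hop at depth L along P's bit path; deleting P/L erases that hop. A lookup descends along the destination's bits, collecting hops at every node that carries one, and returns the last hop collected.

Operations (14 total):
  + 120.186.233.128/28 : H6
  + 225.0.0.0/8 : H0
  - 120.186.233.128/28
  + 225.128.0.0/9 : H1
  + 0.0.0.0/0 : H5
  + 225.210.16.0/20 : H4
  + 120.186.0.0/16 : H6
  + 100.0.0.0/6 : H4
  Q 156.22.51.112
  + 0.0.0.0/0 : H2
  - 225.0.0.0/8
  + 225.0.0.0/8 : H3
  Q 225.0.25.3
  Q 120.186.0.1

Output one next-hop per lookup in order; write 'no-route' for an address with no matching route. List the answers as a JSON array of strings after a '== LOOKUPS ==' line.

Trace:
  + 120.186.233.128/28 (H6) depth=28
  + 225.0.0.0/8 (H0) depth=8
  - 120.186.233.128/28 clear@28
  + 225.128.0.0/9 (H1) depth=9
  + 0.0.0.0/0 (H5) depth=0
  + 225.210.16.0/20 (H4) depth=20
  + 120.186.0.0/16 (H6) depth=16
  + 100.0.0.0/6 (H4) depth=6
  lookup 156.22.51.112: bits 1 walk d0:H5→d1:- -> H5
  + 0.0.0.0/0 (H2) depth=0
  - 225.0.0.0/8 clear@8
  + 225.0.0.0/8 (H3) depth=8
  lookup 225.0.25.3: bits 11100001 walk d0:H2→d1:-→d2:-→d3:-→d4:-→d5:-→d6:-→d7:-→d8:H3 -> H3
  lookup 120.186.0.1: bits 0111100010111010 walk d0:H2→d1:-→d2:-→d3:-→d4:-→d5:-→d6:-→d7:-→d8:-→d9:-→d10:-→d11:-→d12:-→d13:-→d14:-→d15:-→d16:H6 -> H6

== LOOKUPS ==
["H5","H3","H6"]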